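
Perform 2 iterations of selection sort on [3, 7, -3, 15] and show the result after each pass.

Pass 1: Select minimum -3 at index 2, swap -> [-3, 7, 3, 15]
Pass 2: Select minimum 3 at index 2, swap -> [-3, 3, 7, 15]


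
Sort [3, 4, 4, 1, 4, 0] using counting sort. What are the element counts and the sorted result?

Count array: [1, 1, 0, 1, 3]
(count[i] = number of elements equal to i)
Cumulative count: [1, 2, 2, 3, 6]
Sorted: [0, 1, 3, 4, 4, 4]


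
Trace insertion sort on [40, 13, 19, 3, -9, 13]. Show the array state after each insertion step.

First element 40 is already 'sorted'
Insert 13: shifted 1 elements -> [13, 40, 19, 3, -9, 13]
Insert 19: shifted 1 elements -> [13, 19, 40, 3, -9, 13]
Insert 3: shifted 3 elements -> [3, 13, 19, 40, -9, 13]
Insert -9: shifted 4 elements -> [-9, 3, 13, 19, 40, 13]
Insert 13: shifted 2 elements -> [-9, 3, 13, 13, 19, 40]


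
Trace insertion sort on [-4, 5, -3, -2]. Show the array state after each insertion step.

First element -4 is already 'sorted'
Insert 5: shifted 0 elements -> [-4, 5, -3, -2]
Insert -3: shifted 1 elements -> [-4, -3, 5, -2]
Insert -2: shifted 1 elements -> [-4, -3, -2, 5]


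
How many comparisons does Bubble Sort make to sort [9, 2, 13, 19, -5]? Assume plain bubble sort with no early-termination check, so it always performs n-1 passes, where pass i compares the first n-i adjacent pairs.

Pass 1: compare adjacent pairs (0,1)..(3,4) = 4 comparison(s), 2 swap(s) -> [2, 9, 13, -5, 19]
Pass 2: compare adjacent pairs (0,1)..(2,3) = 3 comparison(s), 1 swap(s) -> [2, 9, -5, 13, 19]
Pass 3: compare adjacent pairs (0,1)..(1,2) = 2 comparison(s), 1 swap(s) -> [2, -5, 9, 13, 19]
Pass 4: compare adjacent pairs (0,1)..(0,1) = 1 comparison(s), 1 swap(s) -> [-5, 2, 9, 13, 19]
Total comparisons: 4 + 3 + 2 + 1 = 10


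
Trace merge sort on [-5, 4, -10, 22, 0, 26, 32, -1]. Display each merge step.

Divide and conquer:
  Merge [-5] + [4] -> [-5, 4]
  Merge [-10] + [22] -> [-10, 22]
  Merge [-5, 4] + [-10, 22] -> [-10, -5, 4, 22]
  Merge [0] + [26] -> [0, 26]
  Merge [32] + [-1] -> [-1, 32]
  Merge [0, 26] + [-1, 32] -> [-1, 0, 26, 32]
  Merge [-10, -5, 4, 22] + [-1, 0, 26, 32] -> [-10, -5, -1, 0, 4, 22, 26, 32]


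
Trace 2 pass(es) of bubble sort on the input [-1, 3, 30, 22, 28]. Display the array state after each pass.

After pass 1: [-1, 3, 22, 28, 30] (2 swaps)
After pass 2: [-1, 3, 22, 28, 30] (0 swaps)
Total swaps: 2


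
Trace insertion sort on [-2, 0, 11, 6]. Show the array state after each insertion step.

First element -2 is already 'sorted'
Insert 0: shifted 0 elements -> [-2, 0, 11, 6]
Insert 11: shifted 0 elements -> [-2, 0, 11, 6]
Insert 6: shifted 1 elements -> [-2, 0, 6, 11]


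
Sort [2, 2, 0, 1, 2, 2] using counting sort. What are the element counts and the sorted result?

Count array: [1, 1, 4]
(count[i] = number of elements equal to i)
Cumulative count: [1, 2, 6]
Sorted: [0, 1, 2, 2, 2, 2]


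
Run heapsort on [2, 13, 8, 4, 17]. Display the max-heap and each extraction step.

Build heap: [17, 13, 8, 4, 2]
Extract 17: [13, 4, 8, 2, 17]
Extract 13: [8, 4, 2, 13, 17]
Extract 8: [4, 2, 8, 13, 17]
Extract 4: [2, 4, 8, 13, 17]


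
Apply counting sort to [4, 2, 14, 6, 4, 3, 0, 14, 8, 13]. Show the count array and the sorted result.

Count array: [1, 0, 1, 1, 2, 0, 1, 0, 1, 0, 0, 0, 0, 1, 2]
(count[i] = number of elements equal to i)
Cumulative count: [1, 1, 2, 3, 5, 5, 6, 6, 7, 7, 7, 7, 7, 8, 10]
Sorted: [0, 2, 3, 4, 4, 6, 8, 13, 14, 14]


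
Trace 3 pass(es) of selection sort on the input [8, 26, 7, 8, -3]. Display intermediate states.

Pass 1: Select minimum -3 at index 4, swap -> [-3, 26, 7, 8, 8]
Pass 2: Select minimum 7 at index 2, swap -> [-3, 7, 26, 8, 8]
Pass 3: Select minimum 8 at index 3, swap -> [-3, 7, 8, 26, 8]


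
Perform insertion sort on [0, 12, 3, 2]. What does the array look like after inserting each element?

First element 0 is already 'sorted'
Insert 12: shifted 0 elements -> [0, 12, 3, 2]
Insert 3: shifted 1 elements -> [0, 3, 12, 2]
Insert 2: shifted 2 elements -> [0, 2, 3, 12]


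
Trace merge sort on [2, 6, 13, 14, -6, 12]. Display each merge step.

Divide and conquer:
  Merge [6] + [13] -> [6, 13]
  Merge [2] + [6, 13] -> [2, 6, 13]
  Merge [-6] + [12] -> [-6, 12]
  Merge [14] + [-6, 12] -> [-6, 12, 14]
  Merge [2, 6, 13] + [-6, 12, 14] -> [-6, 2, 6, 12, 13, 14]


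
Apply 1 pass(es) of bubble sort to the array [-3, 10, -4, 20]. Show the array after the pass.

After pass 1: [-3, -4, 10, 20] (1 swaps)
Total swaps: 1


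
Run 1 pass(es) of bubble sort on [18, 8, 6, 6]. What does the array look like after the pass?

After pass 1: [8, 6, 6, 18] (3 swaps)
Total swaps: 3


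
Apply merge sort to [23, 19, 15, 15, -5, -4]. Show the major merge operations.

Divide and conquer:
  Merge [19] + [15] -> [15, 19]
  Merge [23] + [15, 19] -> [15, 19, 23]
  Merge [-5] + [-4] -> [-5, -4]
  Merge [15] + [-5, -4] -> [-5, -4, 15]
  Merge [15, 19, 23] + [-5, -4, 15] -> [-5, -4, 15, 15, 19, 23]


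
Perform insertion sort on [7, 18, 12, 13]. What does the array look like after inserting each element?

First element 7 is already 'sorted'
Insert 18: shifted 0 elements -> [7, 18, 12, 13]
Insert 12: shifted 1 elements -> [7, 12, 18, 13]
Insert 13: shifted 1 elements -> [7, 12, 13, 18]


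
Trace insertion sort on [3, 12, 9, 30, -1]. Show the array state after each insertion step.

First element 3 is already 'sorted'
Insert 12: shifted 0 elements -> [3, 12, 9, 30, -1]
Insert 9: shifted 1 elements -> [3, 9, 12, 30, -1]
Insert 30: shifted 0 elements -> [3, 9, 12, 30, -1]
Insert -1: shifted 4 elements -> [-1, 3, 9, 12, 30]


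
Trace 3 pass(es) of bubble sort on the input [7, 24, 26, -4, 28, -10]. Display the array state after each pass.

After pass 1: [7, 24, -4, 26, -10, 28] (2 swaps)
After pass 2: [7, -4, 24, -10, 26, 28] (2 swaps)
After pass 3: [-4, 7, -10, 24, 26, 28] (2 swaps)
Total swaps: 6


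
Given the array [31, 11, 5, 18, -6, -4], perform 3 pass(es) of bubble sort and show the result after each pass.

After pass 1: [11, 5, 18, -6, -4, 31] (5 swaps)
After pass 2: [5, 11, -6, -4, 18, 31] (3 swaps)
After pass 3: [5, -6, -4, 11, 18, 31] (2 swaps)
Total swaps: 10


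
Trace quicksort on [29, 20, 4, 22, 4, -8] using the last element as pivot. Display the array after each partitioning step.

Partition 1: pivot=-8 at index 0 -> [-8, 20, 4, 22, 4, 29]
Partition 2: pivot=29 at index 5 -> [-8, 20, 4, 22, 4, 29]
Partition 3: pivot=4 at index 2 -> [-8, 4, 4, 22, 20, 29]
Partition 4: pivot=20 at index 3 -> [-8, 4, 4, 20, 22, 29]


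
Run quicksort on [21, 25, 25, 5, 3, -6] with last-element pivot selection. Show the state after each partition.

Partition 1: pivot=-6 at index 0 -> [-6, 25, 25, 5, 3, 21]
Partition 2: pivot=21 at index 3 -> [-6, 5, 3, 21, 25, 25]
Partition 3: pivot=3 at index 1 -> [-6, 3, 5, 21, 25, 25]
Partition 4: pivot=25 at index 5 -> [-6, 3, 5, 21, 25, 25]


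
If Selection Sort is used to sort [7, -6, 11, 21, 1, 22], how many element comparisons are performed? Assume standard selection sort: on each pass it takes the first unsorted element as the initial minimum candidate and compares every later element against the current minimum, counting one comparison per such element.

Pass 1: scan indices 1..5 for the minimum = 5 comparison(s); min is -6, place at index 0 -> [-6, 7, 11, 21, 1, 22]
Pass 2: scan indices 2..5 for the minimum = 4 comparison(s); min is 1, place at index 1 -> [-6, 1, 11, 21, 7, 22]
Pass 3: scan indices 3..5 for the minimum = 3 comparison(s); min is 7, place at index 2 -> [-6, 1, 7, 21, 11, 22]
Pass 4: scan indices 4..5 for the minimum = 2 comparison(s); min is 11, place at index 3 -> [-6, 1, 7, 11, 21, 22]
Pass 5: scan indices 5..5 for the minimum = 1 comparison(s); min is 21, place at index 4 -> [-6, 1, 7, 11, 21, 22]
Selection sort always scans the whole unsorted suffix, so the count is (n-1) + (n-2) + ... + 1 = n(n-1)/2 = 6*5/2 = 15 regardless of the input order.
Total comparisons: 5 + 4 + 3 + 2 + 1 = 15


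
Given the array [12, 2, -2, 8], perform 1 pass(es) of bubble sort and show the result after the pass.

After pass 1: [2, -2, 8, 12] (3 swaps)
Total swaps: 3


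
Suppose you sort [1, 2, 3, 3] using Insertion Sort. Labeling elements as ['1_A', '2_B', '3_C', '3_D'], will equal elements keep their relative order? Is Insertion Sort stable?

Trace Insertion Sort on the labeled array (the key is the number; the letter only tracks identity):
  Insert 2_B at index 1: [1_A, 2_B, 3_C, 3_D]
  Insert 3_C at index 2: [1_A, 2_B, 3_C, 3_D]
  Insert 3_D at index 3: [1_A, 2_B, 3_C, 3_D]
Final order: [1_A, 2_B, 3_C, 3_D]
Equal keys:
  value 3: originally 3_C, 3_D; after sorting 3_C, 3_D -> order preserved
All equal keys kept their original relative order. Insertion Sort is stable: elements are shifted only while they are strictly greater than the key, so a key is inserted after any equal elements already placed.
Answer: Stable


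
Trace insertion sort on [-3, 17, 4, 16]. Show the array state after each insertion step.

First element -3 is already 'sorted'
Insert 17: shifted 0 elements -> [-3, 17, 4, 16]
Insert 4: shifted 1 elements -> [-3, 4, 17, 16]
Insert 16: shifted 1 elements -> [-3, 4, 16, 17]


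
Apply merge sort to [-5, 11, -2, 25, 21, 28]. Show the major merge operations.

Divide and conquer:
  Merge [11] + [-2] -> [-2, 11]
  Merge [-5] + [-2, 11] -> [-5, -2, 11]
  Merge [21] + [28] -> [21, 28]
  Merge [25] + [21, 28] -> [21, 25, 28]
  Merge [-5, -2, 11] + [21, 25, 28] -> [-5, -2, 11, 21, 25, 28]


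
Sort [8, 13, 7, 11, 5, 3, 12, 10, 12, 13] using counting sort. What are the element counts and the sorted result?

Count array: [0, 0, 0, 1, 0, 1, 0, 1, 1, 0, 1, 1, 2, 2]
(count[i] = number of elements equal to i)
Cumulative count: [0, 0, 0, 1, 1, 2, 2, 3, 4, 4, 5, 6, 8, 10]
Sorted: [3, 5, 7, 8, 10, 11, 12, 12, 13, 13]


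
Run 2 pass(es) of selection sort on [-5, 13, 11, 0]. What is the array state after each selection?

Pass 1: Select minimum -5 at index 0, swap -> [-5, 13, 11, 0]
Pass 2: Select minimum 0 at index 3, swap -> [-5, 0, 11, 13]


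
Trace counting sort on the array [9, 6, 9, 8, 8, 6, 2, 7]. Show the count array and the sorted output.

Count array: [0, 0, 1, 0, 0, 0, 2, 1, 2, 2]
(count[i] = number of elements equal to i)
Cumulative count: [0, 0, 1, 1, 1, 1, 3, 4, 6, 8]
Sorted: [2, 6, 6, 7, 8, 8, 9, 9]


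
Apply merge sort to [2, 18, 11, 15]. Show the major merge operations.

Divide and conquer:
  Merge [2] + [18] -> [2, 18]
  Merge [11] + [15] -> [11, 15]
  Merge [2, 18] + [11, 15] -> [2, 11, 15, 18]


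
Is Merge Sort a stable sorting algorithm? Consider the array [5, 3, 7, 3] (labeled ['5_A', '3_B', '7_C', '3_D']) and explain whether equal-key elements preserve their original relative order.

Trace Merge Sort on the labeled array (the key is the number; the letter only tracks identity):
  Merge [5_A] + [3_B] -> [3_B, 5_A]
  Merge [7_C] + [3_D] -> [3_D, 7_C]
  Merge [3_B, 5_A] + [3_D, 7_C] -> [3_B, 3_D, 5_A, 7_C]
Final order: [3_B, 3_D, 5_A, 7_C]
Equal keys:
  value 3: originally 3_B, 3_D; after sorting 3_B, 3_D -> order preserved
All equal keys kept their original relative order. Merge Sort is stable: when the heads of the two halves are equal the merge takes from the left half first.
Answer: Stable


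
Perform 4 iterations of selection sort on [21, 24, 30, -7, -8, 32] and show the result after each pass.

Pass 1: Select minimum -8 at index 4, swap -> [-8, 24, 30, -7, 21, 32]
Pass 2: Select minimum -7 at index 3, swap -> [-8, -7, 30, 24, 21, 32]
Pass 3: Select minimum 21 at index 4, swap -> [-8, -7, 21, 24, 30, 32]
Pass 4: Select minimum 24 at index 3, swap -> [-8, -7, 21, 24, 30, 32]


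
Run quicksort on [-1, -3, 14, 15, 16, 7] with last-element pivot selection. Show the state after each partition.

Partition 1: pivot=7 at index 2 -> [-1, -3, 7, 15, 16, 14]
Partition 2: pivot=-3 at index 0 -> [-3, -1, 7, 15, 16, 14]
Partition 3: pivot=14 at index 3 -> [-3, -1, 7, 14, 16, 15]
Partition 4: pivot=15 at index 4 -> [-3, -1, 7, 14, 15, 16]


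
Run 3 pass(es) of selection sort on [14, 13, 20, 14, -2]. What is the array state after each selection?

Pass 1: Select minimum -2 at index 4, swap -> [-2, 13, 20, 14, 14]
Pass 2: Select minimum 13 at index 1, swap -> [-2, 13, 20, 14, 14]
Pass 3: Select minimum 14 at index 3, swap -> [-2, 13, 14, 20, 14]


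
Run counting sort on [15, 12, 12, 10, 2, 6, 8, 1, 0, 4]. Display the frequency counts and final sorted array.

Count array: [1, 1, 1, 0, 1, 0, 1, 0, 1, 0, 1, 0, 2, 0, 0, 1]
(count[i] = number of elements equal to i)
Cumulative count: [1, 2, 3, 3, 4, 4, 5, 5, 6, 6, 7, 7, 9, 9, 9, 10]
Sorted: [0, 1, 2, 4, 6, 8, 10, 12, 12, 15]


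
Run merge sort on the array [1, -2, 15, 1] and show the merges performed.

Divide and conquer:
  Merge [1] + [-2] -> [-2, 1]
  Merge [15] + [1] -> [1, 15]
  Merge [-2, 1] + [1, 15] -> [-2, 1, 1, 15]


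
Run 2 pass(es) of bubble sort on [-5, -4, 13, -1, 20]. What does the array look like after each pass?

After pass 1: [-5, -4, -1, 13, 20] (1 swaps)
After pass 2: [-5, -4, -1, 13, 20] (0 swaps)
Total swaps: 1


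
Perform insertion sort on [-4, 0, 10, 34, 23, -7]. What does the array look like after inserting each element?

First element -4 is already 'sorted'
Insert 0: shifted 0 elements -> [-4, 0, 10, 34, 23, -7]
Insert 10: shifted 0 elements -> [-4, 0, 10, 34, 23, -7]
Insert 34: shifted 0 elements -> [-4, 0, 10, 34, 23, -7]
Insert 23: shifted 1 elements -> [-4, 0, 10, 23, 34, -7]
Insert -7: shifted 5 elements -> [-7, -4, 0, 10, 23, 34]


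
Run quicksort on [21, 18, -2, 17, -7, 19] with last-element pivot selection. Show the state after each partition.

Partition 1: pivot=19 at index 4 -> [18, -2, 17, -7, 19, 21]
Partition 2: pivot=-7 at index 0 -> [-7, -2, 17, 18, 19, 21]
Partition 3: pivot=18 at index 3 -> [-7, -2, 17, 18, 19, 21]
Partition 4: pivot=17 at index 2 -> [-7, -2, 17, 18, 19, 21]


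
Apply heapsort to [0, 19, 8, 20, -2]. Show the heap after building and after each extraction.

Build heap: [20, 19, 8, 0, -2]
Extract 20: [19, 0, 8, -2, 20]
Extract 19: [8, 0, -2, 19, 20]
Extract 8: [0, -2, 8, 19, 20]
Extract 0: [-2, 0, 8, 19, 20]


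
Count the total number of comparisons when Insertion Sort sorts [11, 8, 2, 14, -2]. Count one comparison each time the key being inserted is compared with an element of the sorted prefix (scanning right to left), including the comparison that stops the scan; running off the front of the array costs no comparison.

Insert 8: 11 > 8 (shift), reached front = 1 comparison(s) -> [8, 11, 2, 14, -2]
Insert 2: 11 > 2 (shift), 8 > 2 (shift), reached front = 2 comparison(s) -> [2, 8, 11, 14, -2]
Insert 14: 11 <= 14 (stop) = 1 comparison(s) -> [2, 8, 11, 14, -2]
Insert -2: 14 > -2 (shift), 11 > -2 (shift), 8 > -2 (shift), 2 > -2 (shift), reached front = 4 comparison(s) -> [-2, 2, 8, 11, 14]
Total comparisons: 1 + 2 + 1 + 4 = 8


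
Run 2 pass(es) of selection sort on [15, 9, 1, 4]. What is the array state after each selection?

Pass 1: Select minimum 1 at index 2, swap -> [1, 9, 15, 4]
Pass 2: Select minimum 4 at index 3, swap -> [1, 4, 15, 9]


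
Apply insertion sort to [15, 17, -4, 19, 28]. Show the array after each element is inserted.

First element 15 is already 'sorted'
Insert 17: shifted 0 elements -> [15, 17, -4, 19, 28]
Insert -4: shifted 2 elements -> [-4, 15, 17, 19, 28]
Insert 19: shifted 0 elements -> [-4, 15, 17, 19, 28]
Insert 28: shifted 0 elements -> [-4, 15, 17, 19, 28]


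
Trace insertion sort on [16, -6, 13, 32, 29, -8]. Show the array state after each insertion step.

First element 16 is already 'sorted'
Insert -6: shifted 1 elements -> [-6, 16, 13, 32, 29, -8]
Insert 13: shifted 1 elements -> [-6, 13, 16, 32, 29, -8]
Insert 32: shifted 0 elements -> [-6, 13, 16, 32, 29, -8]
Insert 29: shifted 1 elements -> [-6, 13, 16, 29, 32, -8]
Insert -8: shifted 5 elements -> [-8, -6, 13, 16, 29, 32]


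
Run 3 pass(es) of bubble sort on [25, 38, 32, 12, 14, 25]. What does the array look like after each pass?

After pass 1: [25, 32, 12, 14, 25, 38] (4 swaps)
After pass 2: [25, 12, 14, 25, 32, 38] (3 swaps)
After pass 3: [12, 14, 25, 25, 32, 38] (2 swaps)
Total swaps: 9


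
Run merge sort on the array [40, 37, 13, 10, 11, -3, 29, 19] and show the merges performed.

Divide and conquer:
  Merge [40] + [37] -> [37, 40]
  Merge [13] + [10] -> [10, 13]
  Merge [37, 40] + [10, 13] -> [10, 13, 37, 40]
  Merge [11] + [-3] -> [-3, 11]
  Merge [29] + [19] -> [19, 29]
  Merge [-3, 11] + [19, 29] -> [-3, 11, 19, 29]
  Merge [10, 13, 37, 40] + [-3, 11, 19, 29] -> [-3, 10, 11, 13, 19, 29, 37, 40]


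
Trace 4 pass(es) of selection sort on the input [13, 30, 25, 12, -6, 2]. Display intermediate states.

Pass 1: Select minimum -6 at index 4, swap -> [-6, 30, 25, 12, 13, 2]
Pass 2: Select minimum 2 at index 5, swap -> [-6, 2, 25, 12, 13, 30]
Pass 3: Select minimum 12 at index 3, swap -> [-6, 2, 12, 25, 13, 30]
Pass 4: Select minimum 13 at index 4, swap -> [-6, 2, 12, 13, 25, 30]


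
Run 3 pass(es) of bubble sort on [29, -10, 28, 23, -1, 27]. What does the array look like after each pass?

After pass 1: [-10, 28, 23, -1, 27, 29] (5 swaps)
After pass 2: [-10, 23, -1, 27, 28, 29] (3 swaps)
After pass 3: [-10, -1, 23, 27, 28, 29] (1 swaps)
Total swaps: 9


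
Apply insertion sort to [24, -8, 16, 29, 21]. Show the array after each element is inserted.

First element 24 is already 'sorted'
Insert -8: shifted 1 elements -> [-8, 24, 16, 29, 21]
Insert 16: shifted 1 elements -> [-8, 16, 24, 29, 21]
Insert 29: shifted 0 elements -> [-8, 16, 24, 29, 21]
Insert 21: shifted 2 elements -> [-8, 16, 21, 24, 29]


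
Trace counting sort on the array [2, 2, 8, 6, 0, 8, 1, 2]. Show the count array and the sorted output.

Count array: [1, 1, 3, 0, 0, 0, 1, 0, 2]
(count[i] = number of elements equal to i)
Cumulative count: [1, 2, 5, 5, 5, 5, 6, 6, 8]
Sorted: [0, 1, 2, 2, 2, 6, 8, 8]


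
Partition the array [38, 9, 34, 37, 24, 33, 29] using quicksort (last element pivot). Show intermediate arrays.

Partition 1: pivot=29 at index 2 -> [9, 24, 29, 37, 38, 33, 34]
Partition 2: pivot=24 at index 1 -> [9, 24, 29, 37, 38, 33, 34]
Partition 3: pivot=34 at index 4 -> [9, 24, 29, 33, 34, 37, 38]
Partition 4: pivot=38 at index 6 -> [9, 24, 29, 33, 34, 37, 38]


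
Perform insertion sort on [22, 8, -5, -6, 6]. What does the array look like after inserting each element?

First element 22 is already 'sorted'
Insert 8: shifted 1 elements -> [8, 22, -5, -6, 6]
Insert -5: shifted 2 elements -> [-5, 8, 22, -6, 6]
Insert -6: shifted 3 elements -> [-6, -5, 8, 22, 6]
Insert 6: shifted 2 elements -> [-6, -5, 6, 8, 22]


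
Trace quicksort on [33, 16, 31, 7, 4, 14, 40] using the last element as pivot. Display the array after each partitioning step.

Partition 1: pivot=40 at index 6 -> [33, 16, 31, 7, 4, 14, 40]
Partition 2: pivot=14 at index 2 -> [7, 4, 14, 33, 16, 31, 40]
Partition 3: pivot=4 at index 0 -> [4, 7, 14, 33, 16, 31, 40]
Partition 4: pivot=31 at index 4 -> [4, 7, 14, 16, 31, 33, 40]


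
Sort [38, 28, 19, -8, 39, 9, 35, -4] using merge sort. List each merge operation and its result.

Divide and conquer:
  Merge [38] + [28] -> [28, 38]
  Merge [19] + [-8] -> [-8, 19]
  Merge [28, 38] + [-8, 19] -> [-8, 19, 28, 38]
  Merge [39] + [9] -> [9, 39]
  Merge [35] + [-4] -> [-4, 35]
  Merge [9, 39] + [-4, 35] -> [-4, 9, 35, 39]
  Merge [-8, 19, 28, 38] + [-4, 9, 35, 39] -> [-8, -4, 9, 19, 28, 35, 38, 39]


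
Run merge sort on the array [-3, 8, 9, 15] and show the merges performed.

Divide and conquer:
  Merge [-3] + [8] -> [-3, 8]
  Merge [9] + [15] -> [9, 15]
  Merge [-3, 8] + [9, 15] -> [-3, 8, 9, 15]


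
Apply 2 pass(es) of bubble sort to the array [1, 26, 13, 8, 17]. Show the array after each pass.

After pass 1: [1, 13, 8, 17, 26] (3 swaps)
After pass 2: [1, 8, 13, 17, 26] (1 swaps)
Total swaps: 4


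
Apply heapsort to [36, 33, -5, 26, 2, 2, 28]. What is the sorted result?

Build heap: [36, 33, 28, 26, 2, 2, -5]
Extract 36: [33, 26, 28, -5, 2, 2, 36]
Extract 33: [28, 26, 2, -5, 2, 33, 36]
Extract 28: [26, 2, 2, -5, 28, 33, 36]
Extract 26: [2, -5, 2, 26, 28, 33, 36]
Extract 2: [2, -5, 2, 26, 28, 33, 36]
Extract 2: [-5, 2, 2, 26, 28, 33, 36]


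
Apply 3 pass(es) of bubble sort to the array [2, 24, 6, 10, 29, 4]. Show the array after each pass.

After pass 1: [2, 6, 10, 24, 4, 29] (3 swaps)
After pass 2: [2, 6, 10, 4, 24, 29] (1 swaps)
After pass 3: [2, 6, 4, 10, 24, 29] (1 swaps)
Total swaps: 5


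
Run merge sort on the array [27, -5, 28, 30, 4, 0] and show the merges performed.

Divide and conquer:
  Merge [-5] + [28] -> [-5, 28]
  Merge [27] + [-5, 28] -> [-5, 27, 28]
  Merge [4] + [0] -> [0, 4]
  Merge [30] + [0, 4] -> [0, 4, 30]
  Merge [-5, 27, 28] + [0, 4, 30] -> [-5, 0, 4, 27, 28, 30]


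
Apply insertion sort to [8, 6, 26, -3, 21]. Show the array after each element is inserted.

First element 8 is already 'sorted'
Insert 6: shifted 1 elements -> [6, 8, 26, -3, 21]
Insert 26: shifted 0 elements -> [6, 8, 26, -3, 21]
Insert -3: shifted 3 elements -> [-3, 6, 8, 26, 21]
Insert 21: shifted 1 elements -> [-3, 6, 8, 21, 26]


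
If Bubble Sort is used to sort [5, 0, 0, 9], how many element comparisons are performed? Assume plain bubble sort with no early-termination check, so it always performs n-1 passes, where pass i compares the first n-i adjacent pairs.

Pass 1: compare adjacent pairs (0,1)..(2,3) = 3 comparison(s), 2 swap(s) -> [0, 0, 5, 9]
Pass 2: compare adjacent pairs (0,1)..(1,2) = 2 comparison(s), 0 swap(s) -> [0, 0, 5, 9]
Pass 3: compare adjacent pairs (0,1)..(0,1) = 1 comparison(s), 0 swap(s) -> [0, 0, 5, 9]
Total comparisons: 3 + 2 + 1 = 6


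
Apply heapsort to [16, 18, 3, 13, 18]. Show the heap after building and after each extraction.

Build heap: [18, 18, 3, 13, 16]
Extract 18: [18, 16, 3, 13, 18]
Extract 18: [16, 13, 3, 18, 18]
Extract 16: [13, 3, 16, 18, 18]
Extract 13: [3, 13, 16, 18, 18]


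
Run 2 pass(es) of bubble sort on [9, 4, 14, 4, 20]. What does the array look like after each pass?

After pass 1: [4, 9, 4, 14, 20] (2 swaps)
After pass 2: [4, 4, 9, 14, 20] (1 swaps)
Total swaps: 3


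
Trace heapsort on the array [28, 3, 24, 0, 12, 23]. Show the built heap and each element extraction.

Build heap: [28, 12, 24, 0, 3, 23]
Extract 28: [24, 12, 23, 0, 3, 28]
Extract 24: [23, 12, 3, 0, 24, 28]
Extract 23: [12, 0, 3, 23, 24, 28]
Extract 12: [3, 0, 12, 23, 24, 28]
Extract 3: [0, 3, 12, 23, 24, 28]


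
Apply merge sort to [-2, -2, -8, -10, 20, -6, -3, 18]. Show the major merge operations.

Divide and conquer:
  Merge [-2] + [-2] -> [-2, -2]
  Merge [-8] + [-10] -> [-10, -8]
  Merge [-2, -2] + [-10, -8] -> [-10, -8, -2, -2]
  Merge [20] + [-6] -> [-6, 20]
  Merge [-3] + [18] -> [-3, 18]
  Merge [-6, 20] + [-3, 18] -> [-6, -3, 18, 20]
  Merge [-10, -8, -2, -2] + [-6, -3, 18, 20] -> [-10, -8, -6, -3, -2, -2, 18, 20]


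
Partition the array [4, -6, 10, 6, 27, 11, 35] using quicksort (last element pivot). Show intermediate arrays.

Partition 1: pivot=35 at index 6 -> [4, -6, 10, 6, 27, 11, 35]
Partition 2: pivot=11 at index 4 -> [4, -6, 10, 6, 11, 27, 35]
Partition 3: pivot=6 at index 2 -> [4, -6, 6, 10, 11, 27, 35]
Partition 4: pivot=-6 at index 0 -> [-6, 4, 6, 10, 11, 27, 35]


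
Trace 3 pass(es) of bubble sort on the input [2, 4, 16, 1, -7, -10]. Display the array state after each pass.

After pass 1: [2, 4, 1, -7, -10, 16] (3 swaps)
After pass 2: [2, 1, -7, -10, 4, 16] (3 swaps)
After pass 3: [1, -7, -10, 2, 4, 16] (3 swaps)
Total swaps: 9


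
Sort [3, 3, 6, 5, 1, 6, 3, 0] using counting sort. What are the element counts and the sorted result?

Count array: [1, 1, 0, 3, 0, 1, 2]
(count[i] = number of elements equal to i)
Cumulative count: [1, 2, 2, 5, 5, 6, 8]
Sorted: [0, 1, 3, 3, 3, 5, 6, 6]


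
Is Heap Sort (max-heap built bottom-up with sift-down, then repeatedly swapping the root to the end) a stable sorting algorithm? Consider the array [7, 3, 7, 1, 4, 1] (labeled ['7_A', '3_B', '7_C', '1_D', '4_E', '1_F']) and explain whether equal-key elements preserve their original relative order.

Trace Heap Sort on the labeled array (the key is the number; the letter only tracks identity):
  Build max-heap: [7_A, 4_E, 7_C, 1_D, 3_B, 1_F]
  Swap root 7_A to index 5, re-heapify first 5 -> [7_C, 4_E, 1_F, 1_D, 3_B, 7_A]
  Swap root 7_C to index 4, re-heapify first 4 -> [4_E, 3_B, 1_F, 1_D, 7_C, 7_A]
  Swap root 4_E to index 3, re-heapify first 3 -> [3_B, 1_D, 1_F, 4_E, 7_C, 7_A]
  Swap root 3_B to index 2, re-heapify first 2 -> [1_F, 1_D, 3_B, 4_E, 7_C, 7_A]
  Swap root 1_F to index 1, re-heapify first 1 -> [1_D, 1_F, 3_B, 4_E, 7_C, 7_A]
Final order: [1_D, 1_F, 3_B, 4_E, 7_C, 7_A]
Equal keys:
  value 1: originally 1_D, 1_F; after sorting 1_D, 1_F -> order preserved
  value 7: originally 7_A, 7_C; after sorting 7_C, 7_A -> order changed
Equal keys were reordered, so Heap Sort is not stable: heap construction and root-to-end swaps move elements without regard to the original order of equal keys. (One such input is enough; an unstable sort may happen to preserve order on other inputs, but it gives no guarantee.)
Answer: Not stable


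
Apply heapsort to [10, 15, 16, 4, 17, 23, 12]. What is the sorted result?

Build heap: [23, 17, 16, 4, 15, 10, 12]
Extract 23: [17, 15, 16, 4, 12, 10, 23]
Extract 17: [16, 15, 10, 4, 12, 17, 23]
Extract 16: [15, 12, 10, 4, 16, 17, 23]
Extract 15: [12, 4, 10, 15, 16, 17, 23]
Extract 12: [10, 4, 12, 15, 16, 17, 23]
Extract 10: [4, 10, 12, 15, 16, 17, 23]


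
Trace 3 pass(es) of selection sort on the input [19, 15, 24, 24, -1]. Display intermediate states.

Pass 1: Select minimum -1 at index 4, swap -> [-1, 15, 24, 24, 19]
Pass 2: Select minimum 15 at index 1, swap -> [-1, 15, 24, 24, 19]
Pass 3: Select minimum 19 at index 4, swap -> [-1, 15, 19, 24, 24]


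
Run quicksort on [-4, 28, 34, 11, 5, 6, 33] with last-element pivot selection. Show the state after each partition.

Partition 1: pivot=33 at index 5 -> [-4, 28, 11, 5, 6, 33, 34]
Partition 2: pivot=6 at index 2 -> [-4, 5, 6, 28, 11, 33, 34]
Partition 3: pivot=5 at index 1 -> [-4, 5, 6, 28, 11, 33, 34]
Partition 4: pivot=11 at index 3 -> [-4, 5, 6, 11, 28, 33, 34]


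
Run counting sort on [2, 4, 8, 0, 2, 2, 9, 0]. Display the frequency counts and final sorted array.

Count array: [2, 0, 3, 0, 1, 0, 0, 0, 1, 1]
(count[i] = number of elements equal to i)
Cumulative count: [2, 2, 5, 5, 6, 6, 6, 6, 7, 8]
Sorted: [0, 0, 2, 2, 2, 4, 8, 9]


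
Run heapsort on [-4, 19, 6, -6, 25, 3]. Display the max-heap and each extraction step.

Build heap: [25, 19, 6, -6, -4, 3]
Extract 25: [19, 3, 6, -6, -4, 25]
Extract 19: [6, 3, -4, -6, 19, 25]
Extract 6: [3, -6, -4, 6, 19, 25]
Extract 3: [-4, -6, 3, 6, 19, 25]
Extract -4: [-6, -4, 3, 6, 19, 25]


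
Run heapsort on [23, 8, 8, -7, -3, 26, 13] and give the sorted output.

Build heap: [26, 8, 23, -7, -3, 8, 13]
Extract 26: [23, 8, 13, -7, -3, 8, 26]
Extract 23: [13, 8, 8, -7, -3, 23, 26]
Extract 13: [8, -3, 8, -7, 13, 23, 26]
Extract 8: [8, -3, -7, 8, 13, 23, 26]
Extract 8: [-3, -7, 8, 8, 13, 23, 26]
Extract -3: [-7, -3, 8, 8, 13, 23, 26]


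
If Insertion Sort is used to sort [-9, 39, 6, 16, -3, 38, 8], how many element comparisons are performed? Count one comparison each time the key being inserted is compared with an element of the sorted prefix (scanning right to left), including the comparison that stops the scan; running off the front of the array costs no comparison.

Insert 39: -9 <= 39 (stop) = 1 comparison(s) -> [-9, 39, 6, 16, -3, 38, 8]
Insert 6: 39 > 6 (shift), -9 <= 6 (stop) = 2 comparison(s) -> [-9, 6, 39, 16, -3, 38, 8]
Insert 16: 39 > 16 (shift), 6 <= 16 (stop) = 2 comparison(s) -> [-9, 6, 16, 39, -3, 38, 8]
Insert -3: 39 > -3 (shift), 16 > -3 (shift), 6 > -3 (shift), -9 <= -3 (stop) = 4 comparison(s) -> [-9, -3, 6, 16, 39, 38, 8]
Insert 38: 39 > 38 (shift), 16 <= 38 (stop) = 2 comparison(s) -> [-9, -3, 6, 16, 38, 39, 8]
Insert 8: 39 > 8 (shift), 38 > 8 (shift), 16 > 8 (shift), 6 <= 8 (stop) = 4 comparison(s) -> [-9, -3, 6, 8, 16, 38, 39]
Total comparisons: 1 + 2 + 2 + 4 + 2 + 4 = 15


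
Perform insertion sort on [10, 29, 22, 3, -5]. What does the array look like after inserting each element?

First element 10 is already 'sorted'
Insert 29: shifted 0 elements -> [10, 29, 22, 3, -5]
Insert 22: shifted 1 elements -> [10, 22, 29, 3, -5]
Insert 3: shifted 3 elements -> [3, 10, 22, 29, -5]
Insert -5: shifted 4 elements -> [-5, 3, 10, 22, 29]


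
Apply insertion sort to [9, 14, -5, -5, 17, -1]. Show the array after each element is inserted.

First element 9 is already 'sorted'
Insert 14: shifted 0 elements -> [9, 14, -5, -5, 17, -1]
Insert -5: shifted 2 elements -> [-5, 9, 14, -5, 17, -1]
Insert -5: shifted 2 elements -> [-5, -5, 9, 14, 17, -1]
Insert 17: shifted 0 elements -> [-5, -5, 9, 14, 17, -1]
Insert -1: shifted 3 elements -> [-5, -5, -1, 9, 14, 17]


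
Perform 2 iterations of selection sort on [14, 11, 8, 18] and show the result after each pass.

Pass 1: Select minimum 8 at index 2, swap -> [8, 11, 14, 18]
Pass 2: Select minimum 11 at index 1, swap -> [8, 11, 14, 18]


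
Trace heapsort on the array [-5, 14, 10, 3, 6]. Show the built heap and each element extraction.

Build heap: [14, 6, 10, 3, -5]
Extract 14: [10, 6, -5, 3, 14]
Extract 10: [6, 3, -5, 10, 14]
Extract 6: [3, -5, 6, 10, 14]
Extract 3: [-5, 3, 6, 10, 14]


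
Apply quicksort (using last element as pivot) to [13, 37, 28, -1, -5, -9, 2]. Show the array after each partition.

Partition 1: pivot=2 at index 3 -> [-1, -5, -9, 2, 37, 28, 13]
Partition 2: pivot=-9 at index 0 -> [-9, -5, -1, 2, 37, 28, 13]
Partition 3: pivot=-1 at index 2 -> [-9, -5, -1, 2, 37, 28, 13]
Partition 4: pivot=13 at index 4 -> [-9, -5, -1, 2, 13, 28, 37]
Partition 5: pivot=37 at index 6 -> [-9, -5, -1, 2, 13, 28, 37]


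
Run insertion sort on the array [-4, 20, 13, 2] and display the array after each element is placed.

First element -4 is already 'sorted'
Insert 20: shifted 0 elements -> [-4, 20, 13, 2]
Insert 13: shifted 1 elements -> [-4, 13, 20, 2]
Insert 2: shifted 2 elements -> [-4, 2, 13, 20]


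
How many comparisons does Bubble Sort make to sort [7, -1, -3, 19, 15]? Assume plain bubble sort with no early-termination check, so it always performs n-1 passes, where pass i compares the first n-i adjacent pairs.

Pass 1: compare adjacent pairs (0,1)..(3,4) = 4 comparison(s), 3 swap(s) -> [-1, -3, 7, 15, 19]
Pass 2: compare adjacent pairs (0,1)..(2,3) = 3 comparison(s), 1 swap(s) -> [-3, -1, 7, 15, 19]
Pass 3: compare adjacent pairs (0,1)..(1,2) = 2 comparison(s), 0 swap(s) -> [-3, -1, 7, 15, 19]
Pass 4: compare adjacent pairs (0,1)..(0,1) = 1 comparison(s), 0 swap(s) -> [-3, -1, 7, 15, 19]
Total comparisons: 4 + 3 + 2 + 1 = 10


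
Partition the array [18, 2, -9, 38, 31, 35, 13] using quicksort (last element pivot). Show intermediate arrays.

Partition 1: pivot=13 at index 2 -> [2, -9, 13, 38, 31, 35, 18]
Partition 2: pivot=-9 at index 0 -> [-9, 2, 13, 38, 31, 35, 18]
Partition 3: pivot=18 at index 3 -> [-9, 2, 13, 18, 31, 35, 38]
Partition 4: pivot=38 at index 6 -> [-9, 2, 13, 18, 31, 35, 38]
Partition 5: pivot=35 at index 5 -> [-9, 2, 13, 18, 31, 35, 38]


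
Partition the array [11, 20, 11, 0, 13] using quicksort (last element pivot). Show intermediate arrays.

Partition 1: pivot=13 at index 3 -> [11, 11, 0, 13, 20]
Partition 2: pivot=0 at index 0 -> [0, 11, 11, 13, 20]
Partition 3: pivot=11 at index 2 -> [0, 11, 11, 13, 20]


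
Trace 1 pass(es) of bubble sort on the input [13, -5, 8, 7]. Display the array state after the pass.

After pass 1: [-5, 8, 7, 13] (3 swaps)
Total swaps: 3


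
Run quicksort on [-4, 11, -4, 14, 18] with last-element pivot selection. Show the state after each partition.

Partition 1: pivot=18 at index 4 -> [-4, 11, -4, 14, 18]
Partition 2: pivot=14 at index 3 -> [-4, 11, -4, 14, 18]
Partition 3: pivot=-4 at index 1 -> [-4, -4, 11, 14, 18]


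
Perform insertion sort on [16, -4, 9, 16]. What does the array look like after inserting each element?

First element 16 is already 'sorted'
Insert -4: shifted 1 elements -> [-4, 16, 9, 16]
Insert 9: shifted 1 elements -> [-4, 9, 16, 16]
Insert 16: shifted 0 elements -> [-4, 9, 16, 16]


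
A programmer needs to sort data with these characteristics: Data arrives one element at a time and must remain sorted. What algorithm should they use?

Best choice: Insertion sort
Reason: Insertion sort naturally handles online/streaming input by inserting each new element into sorted position


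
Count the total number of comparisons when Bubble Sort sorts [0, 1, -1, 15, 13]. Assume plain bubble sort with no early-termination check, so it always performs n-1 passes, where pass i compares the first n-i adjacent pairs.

Pass 1: compare adjacent pairs (0,1)..(3,4) = 4 comparison(s), 2 swap(s) -> [0, -1, 1, 13, 15]
Pass 2: compare adjacent pairs (0,1)..(2,3) = 3 comparison(s), 1 swap(s) -> [-1, 0, 1, 13, 15]
Pass 3: compare adjacent pairs (0,1)..(1,2) = 2 comparison(s), 0 swap(s) -> [-1, 0, 1, 13, 15]
Pass 4: compare adjacent pairs (0,1)..(0,1) = 1 comparison(s), 0 swap(s) -> [-1, 0, 1, 13, 15]
Total comparisons: 4 + 3 + 2 + 1 = 10


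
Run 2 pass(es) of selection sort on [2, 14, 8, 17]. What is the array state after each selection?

Pass 1: Select minimum 2 at index 0, swap -> [2, 14, 8, 17]
Pass 2: Select minimum 8 at index 2, swap -> [2, 8, 14, 17]


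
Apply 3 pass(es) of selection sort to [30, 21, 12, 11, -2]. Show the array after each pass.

Pass 1: Select minimum -2 at index 4, swap -> [-2, 21, 12, 11, 30]
Pass 2: Select minimum 11 at index 3, swap -> [-2, 11, 12, 21, 30]
Pass 3: Select minimum 12 at index 2, swap -> [-2, 11, 12, 21, 30]


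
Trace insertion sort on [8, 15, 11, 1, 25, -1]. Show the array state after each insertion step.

First element 8 is already 'sorted'
Insert 15: shifted 0 elements -> [8, 15, 11, 1, 25, -1]
Insert 11: shifted 1 elements -> [8, 11, 15, 1, 25, -1]
Insert 1: shifted 3 elements -> [1, 8, 11, 15, 25, -1]
Insert 25: shifted 0 elements -> [1, 8, 11, 15, 25, -1]
Insert -1: shifted 5 elements -> [-1, 1, 8, 11, 15, 25]


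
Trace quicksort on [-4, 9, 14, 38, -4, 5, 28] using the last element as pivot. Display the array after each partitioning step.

Partition 1: pivot=28 at index 5 -> [-4, 9, 14, -4, 5, 28, 38]
Partition 2: pivot=5 at index 2 -> [-4, -4, 5, 9, 14, 28, 38]
Partition 3: pivot=-4 at index 1 -> [-4, -4, 5, 9, 14, 28, 38]
Partition 4: pivot=14 at index 4 -> [-4, -4, 5, 9, 14, 28, 38]


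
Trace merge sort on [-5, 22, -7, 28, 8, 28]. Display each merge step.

Divide and conquer:
  Merge [22] + [-7] -> [-7, 22]
  Merge [-5] + [-7, 22] -> [-7, -5, 22]
  Merge [8] + [28] -> [8, 28]
  Merge [28] + [8, 28] -> [8, 28, 28]
  Merge [-7, -5, 22] + [8, 28, 28] -> [-7, -5, 8, 22, 28, 28]


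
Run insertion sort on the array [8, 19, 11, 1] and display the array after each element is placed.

First element 8 is already 'sorted'
Insert 19: shifted 0 elements -> [8, 19, 11, 1]
Insert 11: shifted 1 elements -> [8, 11, 19, 1]
Insert 1: shifted 3 elements -> [1, 8, 11, 19]


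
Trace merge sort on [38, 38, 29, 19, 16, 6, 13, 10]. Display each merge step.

Divide and conquer:
  Merge [38] + [38] -> [38, 38]
  Merge [29] + [19] -> [19, 29]
  Merge [38, 38] + [19, 29] -> [19, 29, 38, 38]
  Merge [16] + [6] -> [6, 16]
  Merge [13] + [10] -> [10, 13]
  Merge [6, 16] + [10, 13] -> [6, 10, 13, 16]
  Merge [19, 29, 38, 38] + [6, 10, 13, 16] -> [6, 10, 13, 16, 19, 29, 38, 38]


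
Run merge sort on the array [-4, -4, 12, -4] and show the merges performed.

Divide and conquer:
  Merge [-4] + [-4] -> [-4, -4]
  Merge [12] + [-4] -> [-4, 12]
  Merge [-4, -4] + [-4, 12] -> [-4, -4, -4, 12]


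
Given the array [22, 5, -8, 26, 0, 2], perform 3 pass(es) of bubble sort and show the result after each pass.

After pass 1: [5, -8, 22, 0, 2, 26] (4 swaps)
After pass 2: [-8, 5, 0, 2, 22, 26] (3 swaps)
After pass 3: [-8, 0, 2, 5, 22, 26] (2 swaps)
Total swaps: 9


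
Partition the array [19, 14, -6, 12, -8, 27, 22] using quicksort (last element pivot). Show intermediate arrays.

Partition 1: pivot=22 at index 5 -> [19, 14, -6, 12, -8, 22, 27]
Partition 2: pivot=-8 at index 0 -> [-8, 14, -6, 12, 19, 22, 27]
Partition 3: pivot=19 at index 4 -> [-8, 14, -6, 12, 19, 22, 27]
Partition 4: pivot=12 at index 2 -> [-8, -6, 12, 14, 19, 22, 27]


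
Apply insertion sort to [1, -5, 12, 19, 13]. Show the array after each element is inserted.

First element 1 is already 'sorted'
Insert -5: shifted 1 elements -> [-5, 1, 12, 19, 13]
Insert 12: shifted 0 elements -> [-5, 1, 12, 19, 13]
Insert 19: shifted 0 elements -> [-5, 1, 12, 19, 13]
Insert 13: shifted 1 elements -> [-5, 1, 12, 13, 19]


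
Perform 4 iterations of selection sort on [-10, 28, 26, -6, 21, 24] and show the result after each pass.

Pass 1: Select minimum -10 at index 0, swap -> [-10, 28, 26, -6, 21, 24]
Pass 2: Select minimum -6 at index 3, swap -> [-10, -6, 26, 28, 21, 24]
Pass 3: Select minimum 21 at index 4, swap -> [-10, -6, 21, 28, 26, 24]
Pass 4: Select minimum 24 at index 5, swap -> [-10, -6, 21, 24, 26, 28]


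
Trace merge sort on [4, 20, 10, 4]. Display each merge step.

Divide and conquer:
  Merge [4] + [20] -> [4, 20]
  Merge [10] + [4] -> [4, 10]
  Merge [4, 20] + [4, 10] -> [4, 4, 10, 20]


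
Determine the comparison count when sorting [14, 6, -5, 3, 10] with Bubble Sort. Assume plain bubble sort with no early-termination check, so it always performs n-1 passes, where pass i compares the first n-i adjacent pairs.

Pass 1: compare adjacent pairs (0,1)..(3,4) = 4 comparison(s), 4 swap(s) -> [6, -5, 3, 10, 14]
Pass 2: compare adjacent pairs (0,1)..(2,3) = 3 comparison(s), 2 swap(s) -> [-5, 3, 6, 10, 14]
Pass 3: compare adjacent pairs (0,1)..(1,2) = 2 comparison(s), 0 swap(s) -> [-5, 3, 6, 10, 14]
Pass 4: compare adjacent pairs (0,1)..(0,1) = 1 comparison(s), 0 swap(s) -> [-5, 3, 6, 10, 14]
Total comparisons: 4 + 3 + 2 + 1 = 10


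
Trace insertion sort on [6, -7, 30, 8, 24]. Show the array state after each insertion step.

First element 6 is already 'sorted'
Insert -7: shifted 1 elements -> [-7, 6, 30, 8, 24]
Insert 30: shifted 0 elements -> [-7, 6, 30, 8, 24]
Insert 8: shifted 1 elements -> [-7, 6, 8, 30, 24]
Insert 24: shifted 1 elements -> [-7, 6, 8, 24, 30]


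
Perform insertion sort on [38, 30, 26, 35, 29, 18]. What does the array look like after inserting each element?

First element 38 is already 'sorted'
Insert 30: shifted 1 elements -> [30, 38, 26, 35, 29, 18]
Insert 26: shifted 2 elements -> [26, 30, 38, 35, 29, 18]
Insert 35: shifted 1 elements -> [26, 30, 35, 38, 29, 18]
Insert 29: shifted 3 elements -> [26, 29, 30, 35, 38, 18]
Insert 18: shifted 5 elements -> [18, 26, 29, 30, 35, 38]


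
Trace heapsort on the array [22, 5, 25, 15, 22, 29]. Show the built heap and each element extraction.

Build heap: [29, 22, 25, 15, 5, 22]
Extract 29: [25, 22, 22, 15, 5, 29]
Extract 25: [22, 15, 22, 5, 25, 29]
Extract 22: [22, 15, 5, 22, 25, 29]
Extract 22: [15, 5, 22, 22, 25, 29]
Extract 15: [5, 15, 22, 22, 25, 29]


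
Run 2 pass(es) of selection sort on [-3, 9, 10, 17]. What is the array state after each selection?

Pass 1: Select minimum -3 at index 0, swap -> [-3, 9, 10, 17]
Pass 2: Select minimum 9 at index 1, swap -> [-3, 9, 10, 17]


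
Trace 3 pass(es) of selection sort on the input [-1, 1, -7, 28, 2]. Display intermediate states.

Pass 1: Select minimum -7 at index 2, swap -> [-7, 1, -1, 28, 2]
Pass 2: Select minimum -1 at index 2, swap -> [-7, -1, 1, 28, 2]
Pass 3: Select minimum 1 at index 2, swap -> [-7, -1, 1, 28, 2]


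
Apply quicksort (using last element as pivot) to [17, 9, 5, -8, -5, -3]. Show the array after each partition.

Partition 1: pivot=-3 at index 2 -> [-8, -5, -3, 17, 9, 5]
Partition 2: pivot=-5 at index 1 -> [-8, -5, -3, 17, 9, 5]
Partition 3: pivot=5 at index 3 -> [-8, -5, -3, 5, 9, 17]
Partition 4: pivot=17 at index 5 -> [-8, -5, -3, 5, 9, 17]
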